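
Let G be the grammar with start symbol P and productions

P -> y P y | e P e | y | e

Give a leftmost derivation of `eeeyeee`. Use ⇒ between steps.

P ⇒ ePe ⇒ eePee ⇒ eeePeee ⇒ eeeyeee

P ⇒ ePe   [P -> e P e]
ePe ⇒ eePee   [P -> e P e]
eePee ⇒ eeePeee   [P -> e P e]
eeePeee ⇒ eeeyeee   [P -> y]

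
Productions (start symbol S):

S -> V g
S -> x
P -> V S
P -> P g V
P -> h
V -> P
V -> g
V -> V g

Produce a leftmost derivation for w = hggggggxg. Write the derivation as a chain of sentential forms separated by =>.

S => Vg => Pg => VSg => VgSg => VggSg => PggSg => PgVggSg => PgVgVggSg => hgVgVggSg => hgggVggSg => hggggggSg => hggggggxg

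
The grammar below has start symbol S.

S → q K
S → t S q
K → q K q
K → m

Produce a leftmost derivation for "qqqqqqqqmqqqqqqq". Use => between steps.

S => qK   [S → q K]
qK => qqKq   [K → q K q]
qqKq => qqqKqq   [K → q K q]
qqqKqq => qqqqKqqq   [K → q K q]
qqqqKqqq => qqqqqKqqqq   [K → q K q]
qqqqqKqqqq => qqqqqqKqqqqq   [K → q K q]
qqqqqqKqqqqq => qqqqqqqKqqqqqq   [K → q K q]
qqqqqqqKqqqqqq => qqqqqqqqKqqqqqqq   [K → q K q]
qqqqqqqqKqqqqqqq => qqqqqqqqmqqqqqqq   [K → m]

S => qK => qqKq => qqqKqq => qqqqKqqq => qqqqqKqqqq => qqqqqqKqqqqq => qqqqqqqKqqqqqq => qqqqqqqqKqqqqqqq => qqqqqqqqmqqqqqqq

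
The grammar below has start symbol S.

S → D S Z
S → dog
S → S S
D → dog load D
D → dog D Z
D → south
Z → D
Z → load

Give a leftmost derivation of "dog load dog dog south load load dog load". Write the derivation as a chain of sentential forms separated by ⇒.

S ⇒ D S Z ⇒ dog load D S Z ⇒ dog load dog D Z S Z ⇒ dog load dog dog D Z Z S Z ⇒ dog load dog dog south Z Z S Z ⇒ dog load dog dog south load Z S Z ⇒ dog load dog dog south load load S Z ⇒ dog load dog dog south load load dog Z ⇒ dog load dog dog south load load dog load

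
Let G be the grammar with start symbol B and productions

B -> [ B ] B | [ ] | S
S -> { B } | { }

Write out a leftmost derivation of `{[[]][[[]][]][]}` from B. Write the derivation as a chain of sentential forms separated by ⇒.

B ⇒ S ⇒ {B} ⇒ {[B]B} ⇒ {[[]]B} ⇒ {[[]][B]B} ⇒ {[[]][[B]B]B} ⇒ {[[]][[[]]B]B} ⇒ {[[]][[[]][]]B} ⇒ {[[]][[[]][]][]}

B ⇒ S   [B -> S]
S ⇒ {B}   [S -> { B }]
{B} ⇒ {[B]B}   [B -> [ B ] B]
{[B]B} ⇒ {[[]]B}   [B -> [ ]]
{[[]]B} ⇒ {[[]][B]B}   [B -> [ B ] B]
{[[]][B]B} ⇒ {[[]][[B]B]B}   [B -> [ B ] B]
{[[]][[B]B]B} ⇒ {[[]][[[]]B]B}   [B -> [ ]]
{[[]][[[]]B]B} ⇒ {[[]][[[]][]]B}   [B -> [ ]]
{[[]][[[]][]]B} ⇒ {[[]][[[]][]][]}   [B -> [ ]]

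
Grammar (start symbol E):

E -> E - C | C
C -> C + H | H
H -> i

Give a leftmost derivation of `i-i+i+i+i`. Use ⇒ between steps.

E ⇒ E-C ⇒ C-C ⇒ H-C ⇒ i-C ⇒ i-C+H ⇒ i-C+H+H ⇒ i-C+H+H+H ⇒ i-H+H+H+H ⇒ i-i+H+H+H ⇒ i-i+i+H+H ⇒ i-i+i+i+H ⇒ i-i+i+i+i

E ⇒ E-C   [E -> E - C]
E-C ⇒ C-C   [E -> C]
C-C ⇒ H-C   [C -> H]
H-C ⇒ i-C   [H -> i]
i-C ⇒ i-C+H   [C -> C + H]
i-C+H ⇒ i-C+H+H   [C -> C + H]
i-C+H+H ⇒ i-C+H+H+H   [C -> C + H]
i-C+H+H+H ⇒ i-H+H+H+H   [C -> H]
i-H+H+H+H ⇒ i-i+H+H+H   [H -> i]
i-i+H+H+H ⇒ i-i+i+H+H   [H -> i]
i-i+i+H+H ⇒ i-i+i+i+H   [H -> i]
i-i+i+i+H ⇒ i-i+i+i+i   [H -> i]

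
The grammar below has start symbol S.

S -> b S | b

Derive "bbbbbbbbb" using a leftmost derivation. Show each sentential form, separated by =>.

S => bS   [S -> b S]
bS => bbS   [S -> b S]
bbS => bbbS   [S -> b S]
bbbS => bbbbS   [S -> b S]
bbbbS => bbbbbS   [S -> b S]
bbbbbS => bbbbbbS   [S -> b S]
bbbbbbS => bbbbbbbS   [S -> b S]
bbbbbbbS => bbbbbbbbS   [S -> b S]
bbbbbbbbS => bbbbbbbbb   [S -> b]

S => bS => bbS => bbbS => bbbbS => bbbbbS => bbbbbbS => bbbbbbbS => bbbbbbbbS => bbbbbbbbb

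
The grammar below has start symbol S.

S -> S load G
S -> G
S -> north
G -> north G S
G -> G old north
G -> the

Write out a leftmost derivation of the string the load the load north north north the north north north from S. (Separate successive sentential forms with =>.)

S => S load G => S load G load G => G load G load G => the load G load G => the load the load G => the load the load north G S => the load the load north north G S S => the load the load north north north G S S S => the load the load north north north the S S S => the load the load north north north the north S S => the load the load north north north the north north S => the load the load north north north the north north north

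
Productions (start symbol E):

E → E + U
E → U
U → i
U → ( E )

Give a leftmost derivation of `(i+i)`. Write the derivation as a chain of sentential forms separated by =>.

E => U   [E → U]
U => (E)   [U → ( E )]
(E) => (E+U)   [E → E + U]
(E+U) => (U+U)   [E → U]
(U+U) => (i+U)   [U → i]
(i+U) => (i+i)   [U → i]

E => U => (E) => (E+U) => (U+U) => (i+U) => (i+i)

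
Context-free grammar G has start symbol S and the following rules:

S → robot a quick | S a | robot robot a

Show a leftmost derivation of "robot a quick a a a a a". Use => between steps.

S => S a => S a a => S a a a => S a a a a => S a a a a a => robot a quick a a a a a

S => S a   [S → S a]
S a => S a a   [S → S a]
S a a => S a a a   [S → S a]
S a a a => S a a a a   [S → S a]
S a a a a => S a a a a a   [S → S a]
S a a a a a => robot a quick a a a a a   [S → robot a quick]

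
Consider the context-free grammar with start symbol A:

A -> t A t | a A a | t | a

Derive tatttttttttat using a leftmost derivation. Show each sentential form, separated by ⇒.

A⇒tAt⇒taAat⇒tatAtat⇒tattAttat⇒tatttAtttat⇒tattttAttttat⇒tatttttttttat

A ⇒ tAt   [A -> t A t]
tAt ⇒ taAat   [A -> a A a]
taAat ⇒ tatAtat   [A -> t A t]
tatAtat ⇒ tattAttat   [A -> t A t]
tattAttat ⇒ tatttAtttat   [A -> t A t]
tatttAtttat ⇒ tattttAttttat   [A -> t A t]
tattttAttttat ⇒ tatttttttttat   [A -> t]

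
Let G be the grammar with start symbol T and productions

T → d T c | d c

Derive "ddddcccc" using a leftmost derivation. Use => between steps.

T => dTc => ddTcc => dddTccc => ddddcccc

T => dTc   [T → d T c]
dTc => ddTcc   [T → d T c]
ddTcc => dddTccc   [T → d T c]
dddTccc => ddddcccc   [T → d c]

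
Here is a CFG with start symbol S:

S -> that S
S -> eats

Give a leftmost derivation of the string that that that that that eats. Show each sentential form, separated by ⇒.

S ⇒ that S ⇒ that that S ⇒ that that that S ⇒ that that that that S ⇒ that that that that that S ⇒ that that that that that eats

S ⇒ that S   [S -> that S]
that S ⇒ that that S   [S -> that S]
that that S ⇒ that that that S   [S -> that S]
that that that S ⇒ that that that that S   [S -> that S]
that that that that S ⇒ that that that that that S   [S -> that S]
that that that that that S ⇒ that that that that that eats   [S -> eats]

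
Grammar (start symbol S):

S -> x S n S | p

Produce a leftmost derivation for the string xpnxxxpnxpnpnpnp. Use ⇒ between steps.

S ⇒ xSnS ⇒ xpnS ⇒ xpnxSnS ⇒ xpnxxSnSnS ⇒ xpnxxxSnSnSnS ⇒ xpnxxxpnSnSnS ⇒ xpnxxxpnxSnSnSnS ⇒ xpnxxxpnxpnSnSnS ⇒ xpnxxxpnxpnpnSnS ⇒ xpnxxxpnxpnpnpnS ⇒ xpnxxxpnxpnpnpnp

S ⇒ xSnS   [S -> x S n S]
xSnS ⇒ xpnS   [S -> p]
xpnS ⇒ xpnxSnS   [S -> x S n S]
xpnxSnS ⇒ xpnxxSnSnS   [S -> x S n S]
xpnxxSnSnS ⇒ xpnxxxSnSnSnS   [S -> x S n S]
xpnxxxSnSnSnS ⇒ xpnxxxpnSnSnS   [S -> p]
xpnxxxpnSnSnS ⇒ xpnxxxpnxSnSnSnS   [S -> x S n S]
xpnxxxpnxSnSnSnS ⇒ xpnxxxpnxpnSnSnS   [S -> p]
xpnxxxpnxpnSnSnS ⇒ xpnxxxpnxpnpnSnS   [S -> p]
xpnxxxpnxpnpnSnS ⇒ xpnxxxpnxpnpnpnS   [S -> p]
xpnxxxpnxpnpnpnS ⇒ xpnxxxpnxpnpnpnp   [S -> p]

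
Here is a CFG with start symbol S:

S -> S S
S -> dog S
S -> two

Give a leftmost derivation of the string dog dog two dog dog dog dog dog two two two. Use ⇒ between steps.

S ⇒ dog S   [S -> dog S]
dog S ⇒ dog dog S   [S -> dog S]
dog dog S ⇒ dog dog S S   [S -> S S]
dog dog S S ⇒ dog dog two S   [S -> two]
dog dog two S ⇒ dog dog two dog S   [S -> dog S]
dog dog two dog S ⇒ dog dog two dog dog S   [S -> dog S]
dog dog two dog dog S ⇒ dog dog two dog dog S S   [S -> S S]
dog dog two dog dog S S ⇒ dog dog two dog dog dog S S   [S -> dog S]
dog dog two dog dog dog S S ⇒ dog dog two dog dog dog S S S   [S -> S S]
dog dog two dog dog dog S S S ⇒ dog dog two dog dog dog dog S S S   [S -> dog S]
dog dog two dog dog dog dog S S S ⇒ dog dog two dog dog dog dog dog S S S   [S -> dog S]
dog dog two dog dog dog dog dog S S S ⇒ dog dog two dog dog dog dog dog two S S   [S -> two]
dog dog two dog dog dog dog dog two S S ⇒ dog dog two dog dog dog dog dog two two S   [S -> two]
dog dog two dog dog dog dog dog two two S ⇒ dog dog two dog dog dog dog dog two two two   [S -> two]

S ⇒ dog S ⇒ dog dog S ⇒ dog dog S S ⇒ dog dog two S ⇒ dog dog two dog S ⇒ dog dog two dog dog S ⇒ dog dog two dog dog S S ⇒ dog dog two dog dog dog S S ⇒ dog dog two dog dog dog S S S ⇒ dog dog two dog dog dog dog S S S ⇒ dog dog two dog dog dog dog dog S S S ⇒ dog dog two dog dog dog dog dog two S S ⇒ dog dog two dog dog dog dog dog two two S ⇒ dog dog two dog dog dog dog dog two two two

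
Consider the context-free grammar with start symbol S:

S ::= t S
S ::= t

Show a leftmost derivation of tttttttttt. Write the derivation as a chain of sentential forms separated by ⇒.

S ⇒ tS   [S ::= t S]
tS ⇒ ttS   [S ::= t S]
ttS ⇒ tttS   [S ::= t S]
tttS ⇒ ttttS   [S ::= t S]
ttttS ⇒ tttttS   [S ::= t S]
tttttS ⇒ ttttttS   [S ::= t S]
ttttttS ⇒ tttttttS   [S ::= t S]
tttttttS ⇒ ttttttttS   [S ::= t S]
ttttttttS ⇒ tttttttttS   [S ::= t S]
tttttttttS ⇒ tttttttttt   [S ::= t]

S ⇒ tS ⇒ ttS ⇒ tttS ⇒ ttttS ⇒ tttttS ⇒ ttttttS ⇒ tttttttS ⇒ ttttttttS ⇒ tttttttttS ⇒ tttttttttt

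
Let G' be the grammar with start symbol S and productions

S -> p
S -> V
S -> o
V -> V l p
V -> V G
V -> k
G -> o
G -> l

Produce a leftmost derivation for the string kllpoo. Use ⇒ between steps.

S ⇒ V   [S -> V]
V ⇒ VG   [V -> V G]
VG ⇒ VGG   [V -> V G]
VGG ⇒ VlpGG   [V -> V l p]
VlpGG ⇒ VGlpGG   [V -> V G]
VGlpGG ⇒ kGlpGG   [V -> k]
kGlpGG ⇒ kllpGG   [G -> l]
kllpGG ⇒ kllpoG   [G -> o]
kllpoG ⇒ kllpoo   [G -> o]

S ⇒ V ⇒ VG ⇒ VGG ⇒ VlpGG ⇒ VGlpGG ⇒ kGlpGG ⇒ kllpGG ⇒ kllpoG ⇒ kllpoo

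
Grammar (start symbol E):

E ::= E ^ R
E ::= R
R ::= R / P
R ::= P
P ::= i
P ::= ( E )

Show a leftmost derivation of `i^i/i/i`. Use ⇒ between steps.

E ⇒ E^R   [E ::= E ^ R]
E^R ⇒ R^R   [E ::= R]
R^R ⇒ P^R   [R ::= P]
P^R ⇒ i^R   [P ::= i]
i^R ⇒ i^R/P   [R ::= R / P]
i^R/P ⇒ i^R/P/P   [R ::= R / P]
i^R/P/P ⇒ i^P/P/P   [R ::= P]
i^P/P/P ⇒ i^i/P/P   [P ::= i]
i^i/P/P ⇒ i^i/i/P   [P ::= i]
i^i/i/P ⇒ i^i/i/i   [P ::= i]

E⇒E^R⇒R^R⇒P^R⇒i^R⇒i^R/P⇒i^R/P/P⇒i^P/P/P⇒i^i/P/P⇒i^i/i/P⇒i^i/i/i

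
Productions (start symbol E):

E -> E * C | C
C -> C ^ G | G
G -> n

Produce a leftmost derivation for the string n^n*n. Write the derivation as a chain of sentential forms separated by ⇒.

E ⇒ E*C ⇒ C*C ⇒ C^G*C ⇒ G^G*C ⇒ n^G*C ⇒ n^n*C ⇒ n^n*G ⇒ n^n*n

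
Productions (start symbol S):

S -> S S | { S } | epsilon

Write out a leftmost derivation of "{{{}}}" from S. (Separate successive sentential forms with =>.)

S => {S}   [S -> { S }]
{S} => {{S}}   [S -> { S }]
{{S}} => {{SS}}   [S -> S S]
{{SS}} => {{SSS}}   [S -> S S]
{{SSS}} => {{SSSS}}   [S -> S S]
{{SSSS}} => {{{S}SSS}}   [S -> { S }]
{{{S}SSS}} => {{{}SSS}}   [S -> epsilon]
{{{}SSS}} => {{{}SS}}   [S -> epsilon]
{{{}SS}} => {{{}S}}   [S -> epsilon]
{{{}S}} => {{{}}}   [S -> epsilon]

S=>{S}=>{{S}}=>{{SS}}=>{{SSS}}=>{{SSSS}}=>{{{S}SSS}}=>{{{}SSS}}=>{{{}SS}}=>{{{}S}}=>{{{}}}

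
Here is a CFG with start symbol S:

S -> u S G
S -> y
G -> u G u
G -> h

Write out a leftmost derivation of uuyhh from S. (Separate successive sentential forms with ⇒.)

S ⇒ uSG   [S -> u S G]
uSG ⇒ uuSGG   [S -> u S G]
uuSGG ⇒ uuyGG   [S -> y]
uuyGG ⇒ uuyhG   [G -> h]
uuyhG ⇒ uuyhh   [G -> h]

S ⇒ uSG ⇒ uuSGG ⇒ uuyGG ⇒ uuyhG ⇒ uuyhh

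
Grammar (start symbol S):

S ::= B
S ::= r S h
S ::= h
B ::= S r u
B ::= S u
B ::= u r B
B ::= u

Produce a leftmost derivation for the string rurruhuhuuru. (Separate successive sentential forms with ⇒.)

S ⇒ B ⇒ Sru ⇒ Bru ⇒ Suru ⇒ Buru ⇒ Suuru ⇒ rShuuru ⇒ rBhuuru ⇒ rurBhuuru ⇒ rurSuhuuru ⇒ rurrShuhuuru ⇒ rurrBhuhuuru ⇒ rurruhuhuuru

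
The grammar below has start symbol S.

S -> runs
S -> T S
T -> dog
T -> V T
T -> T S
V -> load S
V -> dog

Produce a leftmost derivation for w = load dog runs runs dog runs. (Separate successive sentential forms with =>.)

S => T S => V T S => load S T S => load T S T S => load T S S T S => load dog S S T S => load dog runs S T S => load dog runs runs T S => load dog runs runs dog S => load dog runs runs dog runs

S => T S   [S -> T S]
T S => V T S   [T -> V T]
V T S => load S T S   [V -> load S]
load S T S => load T S T S   [S -> T S]
load T S T S => load T S S T S   [T -> T S]
load T S S T S => load dog S S T S   [T -> dog]
load dog S S T S => load dog runs S T S   [S -> runs]
load dog runs S T S => load dog runs runs T S   [S -> runs]
load dog runs runs T S => load dog runs runs dog S   [T -> dog]
load dog runs runs dog S => load dog runs runs dog runs   [S -> runs]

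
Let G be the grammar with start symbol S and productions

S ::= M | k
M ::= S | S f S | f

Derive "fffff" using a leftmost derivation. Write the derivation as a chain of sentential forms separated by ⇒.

S ⇒ M   [S ::= M]
M ⇒ SfS   [M ::= S f S]
SfS ⇒ MfS   [S ::= M]
MfS ⇒ ffS   [M ::= f]
ffS ⇒ ffM   [S ::= M]
ffM ⇒ ffSfS   [M ::= S f S]
ffSfS ⇒ ffMfS   [S ::= M]
ffMfS ⇒ ffffS   [M ::= f]
ffffS ⇒ ffffM   [S ::= M]
ffffM ⇒ fffff   [M ::= f]

S⇒M⇒SfS⇒MfS⇒ffS⇒ffM⇒ffSfS⇒ffMfS⇒ffffS⇒ffffM⇒fffff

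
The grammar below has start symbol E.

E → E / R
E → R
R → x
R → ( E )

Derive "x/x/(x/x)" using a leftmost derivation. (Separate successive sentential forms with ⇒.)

E ⇒ E/R   [E → E / R]
E/R ⇒ E/R/R   [E → E / R]
E/R/R ⇒ R/R/R   [E → R]
R/R/R ⇒ x/R/R   [R → x]
x/R/R ⇒ x/x/R   [R → x]
x/x/R ⇒ x/x/(E)   [R → ( E )]
x/x/(E) ⇒ x/x/(E/R)   [E → E / R]
x/x/(E/R) ⇒ x/x/(R/R)   [E → R]
x/x/(R/R) ⇒ x/x/(x/R)   [R → x]
x/x/(x/R) ⇒ x/x/(x/x)   [R → x]

E ⇒ E/R ⇒ E/R/R ⇒ R/R/R ⇒ x/R/R ⇒ x/x/R ⇒ x/x/(E) ⇒ x/x/(E/R) ⇒ x/x/(R/R) ⇒ x/x/(x/R) ⇒ x/x/(x/x)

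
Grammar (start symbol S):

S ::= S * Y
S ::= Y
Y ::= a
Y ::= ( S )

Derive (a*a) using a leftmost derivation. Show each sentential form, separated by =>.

S => Y => (S) => (S*Y) => (Y*Y) => (a*Y) => (a*a)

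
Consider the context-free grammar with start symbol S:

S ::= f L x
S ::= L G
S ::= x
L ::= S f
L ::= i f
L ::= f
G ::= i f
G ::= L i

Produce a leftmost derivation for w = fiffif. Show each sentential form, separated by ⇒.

S⇒LG⇒SfG⇒LGfG⇒fGfG⇒fiffG⇒fiffif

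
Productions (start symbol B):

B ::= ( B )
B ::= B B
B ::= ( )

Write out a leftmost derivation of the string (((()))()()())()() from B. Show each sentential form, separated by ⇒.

B ⇒ BB   [B ::= B B]
BB ⇒ BBB   [B ::= B B]
BBB ⇒ (B)BB   [B ::= ( B )]
(B)BB ⇒ (BB)BB   [B ::= B B]
(BB)BB ⇒ (BBB)BB   [B ::= B B]
(BBB)BB ⇒ (BBBB)BB   [B ::= B B]
(BBBB)BB ⇒ ((B)BBB)BB   [B ::= ( B )]
((B)BBB)BB ⇒ (((B))BBB)BB   [B ::= ( B )]
(((B))BBB)BB ⇒ (((()))BBB)BB   [B ::= ( )]
(((()))BBB)BB ⇒ (((()))()BB)BB   [B ::= ( )]
(((()))()BB)BB ⇒ (((()))()()B)BB   [B ::= ( )]
(((()))()()B)BB ⇒ (((()))()()())BB   [B ::= ( )]
(((()))()()())BB ⇒ (((()))()()())()B   [B ::= ( )]
(((()))()()())()B ⇒ (((()))()()())()()   [B ::= ( )]

B ⇒ BB ⇒ BBB ⇒ (B)BB ⇒ (BB)BB ⇒ (BBB)BB ⇒ (BBBB)BB ⇒ ((B)BBB)BB ⇒ (((B))BBB)BB ⇒ (((()))BBB)BB ⇒ (((()))()BB)BB ⇒ (((()))()()B)BB ⇒ (((()))()()())BB ⇒ (((()))()()())()B ⇒ (((()))()()())()()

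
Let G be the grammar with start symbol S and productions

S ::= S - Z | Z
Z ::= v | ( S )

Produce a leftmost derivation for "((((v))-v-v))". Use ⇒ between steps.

S ⇒ Z   [S ::= Z]
Z ⇒ (S)   [Z ::= ( S )]
(S) ⇒ (Z)   [S ::= Z]
(Z) ⇒ ((S))   [Z ::= ( S )]
((S)) ⇒ ((S-Z))   [S ::= S - Z]
((S-Z)) ⇒ ((S-Z-Z))   [S ::= S - Z]
((S-Z-Z)) ⇒ ((Z-Z-Z))   [S ::= Z]
((Z-Z-Z)) ⇒ (((S)-Z-Z))   [Z ::= ( S )]
(((S)-Z-Z)) ⇒ (((Z)-Z-Z))   [S ::= Z]
(((Z)-Z-Z)) ⇒ ((((S))-Z-Z))   [Z ::= ( S )]
((((S))-Z-Z)) ⇒ ((((Z))-Z-Z))   [S ::= Z]
((((Z))-Z-Z)) ⇒ ((((v))-Z-Z))   [Z ::= v]
((((v))-Z-Z)) ⇒ ((((v))-v-Z))   [Z ::= v]
((((v))-v-Z)) ⇒ ((((v))-v-v))   [Z ::= v]

S ⇒ Z ⇒ (S) ⇒ (Z) ⇒ ((S)) ⇒ ((S-Z)) ⇒ ((S-Z-Z)) ⇒ ((Z-Z-Z)) ⇒ (((S)-Z-Z)) ⇒ (((Z)-Z-Z)) ⇒ ((((S))-Z-Z)) ⇒ ((((Z))-Z-Z)) ⇒ ((((v))-Z-Z)) ⇒ ((((v))-v-Z)) ⇒ ((((v))-v-v))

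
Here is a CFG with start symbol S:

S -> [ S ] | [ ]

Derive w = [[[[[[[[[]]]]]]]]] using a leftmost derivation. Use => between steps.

S=>[S]=>[[S]]=>[[[S]]]=>[[[[S]]]]=>[[[[[S]]]]]=>[[[[[[S]]]]]]=>[[[[[[[S]]]]]]]=>[[[[[[[[S]]]]]]]]=>[[[[[[[[[]]]]]]]]]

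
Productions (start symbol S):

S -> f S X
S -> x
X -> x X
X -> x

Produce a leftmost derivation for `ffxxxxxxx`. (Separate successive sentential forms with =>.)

S => fSX => ffSXX => ffxXX => ffxxXX => ffxxxX => ffxxxxX => ffxxxxxX => ffxxxxxxX => ffxxxxxxx

S => fSX   [S -> f S X]
fSX => ffSXX   [S -> f S X]
ffSXX => ffxXX   [S -> x]
ffxXX => ffxxXX   [X -> x X]
ffxxXX => ffxxxX   [X -> x]
ffxxxX => ffxxxxX   [X -> x X]
ffxxxxX => ffxxxxxX   [X -> x X]
ffxxxxxX => ffxxxxxxX   [X -> x X]
ffxxxxxxX => ffxxxxxxx   [X -> x]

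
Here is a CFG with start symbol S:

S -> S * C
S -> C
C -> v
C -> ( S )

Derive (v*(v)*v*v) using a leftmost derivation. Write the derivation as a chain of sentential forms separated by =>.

S => C => (S) => (S*C) => (S*C*C) => (S*C*C*C) => (C*C*C*C) => (v*C*C*C) => (v*(S)*C*C) => (v*(C)*C*C) => (v*(v)*C*C) => (v*(v)*v*C) => (v*(v)*v*v)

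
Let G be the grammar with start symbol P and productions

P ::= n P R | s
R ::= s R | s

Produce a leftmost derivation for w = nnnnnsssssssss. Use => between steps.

P => nPR   [P ::= n P R]
nPR => nnPRR   [P ::= n P R]
nnPRR => nnnPRRR   [P ::= n P R]
nnnPRRR => nnnnPRRRR   [P ::= n P R]
nnnnPRRRR => nnnnnPRRRRR   [P ::= n P R]
nnnnnPRRRRR => nnnnnsRRRRR   [P ::= s]
nnnnnsRRRRR => nnnnnssRRRRR   [R ::= s R]
nnnnnssRRRRR => nnnnnsssRRRRR   [R ::= s R]
nnnnnsssRRRRR => nnnnnssssRRRR   [R ::= s]
nnnnnssssRRRR => nnnnnsssssRRR   [R ::= s]
nnnnnsssssRRR => nnnnnssssssRR   [R ::= s]
nnnnnssssssRR => nnnnnsssssssRR   [R ::= s R]
nnnnnsssssssRR => nnnnnssssssssR   [R ::= s]
nnnnnssssssssR => nnnnnsssssssss   [R ::= s]

P => nPR => nnPRR => nnnPRRR => nnnnPRRRR => nnnnnPRRRRR => nnnnnsRRRRR => nnnnnssRRRRR => nnnnnsssRRRRR => nnnnnssssRRRR => nnnnnsssssRRR => nnnnnssssssRR => nnnnnsssssssRR => nnnnnssssssssR => nnnnnsssssssss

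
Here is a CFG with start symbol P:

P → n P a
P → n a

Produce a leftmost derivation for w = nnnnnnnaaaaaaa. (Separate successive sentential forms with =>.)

P => nPa => nnPaa => nnnPaaa => nnnnPaaaa => nnnnnPaaaaa => nnnnnnPaaaaaa => nnnnnnnaaaaaaa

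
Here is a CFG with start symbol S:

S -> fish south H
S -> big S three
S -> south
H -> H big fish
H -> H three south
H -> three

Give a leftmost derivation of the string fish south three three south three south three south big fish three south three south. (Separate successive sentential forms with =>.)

S => fish south H   [S -> fish south H]
fish south H => fish south H three south   [H -> H three south]
fish south H three south => fish south H three south three south   [H -> H three south]
fish south H three south three south => fish south H big fish three south three south   [H -> H big fish]
fish south H big fish three south three south => fish south H three south big fish three south three south   [H -> H three south]
fish south H three south big fish three south three south => fish south H three south three south big fish three south three south   [H -> H three south]
fish south H three south three south big fish three south three south => fish south H three south three south three south big fish three south three south   [H -> H three south]
fish south H three south three south three south big fish three south three south => fish south three three south three south three south big fish three south three south   [H -> three]

S => fish south H => fish south H three south => fish south H three south three south => fish south H big fish three south three south => fish south H three south big fish three south three south => fish south H three south three south big fish three south three south => fish south H three south three south three south big fish three south three south => fish south three three south three south three south big fish three south three south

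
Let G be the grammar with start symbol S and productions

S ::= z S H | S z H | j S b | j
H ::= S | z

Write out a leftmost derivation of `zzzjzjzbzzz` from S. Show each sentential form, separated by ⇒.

S⇒zSH⇒zzSHH⇒zzzSHHH⇒zzzjSbHHH⇒zzzjzSHbHHH⇒zzzjzjHbHHH⇒zzzjzjzbHHH⇒zzzjzjzbzHH⇒zzzjzjzbzzH⇒zzzjzjzbzzz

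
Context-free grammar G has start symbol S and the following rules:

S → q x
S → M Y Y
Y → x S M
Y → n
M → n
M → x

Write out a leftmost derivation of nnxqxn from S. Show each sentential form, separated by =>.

S => MYY   [S → M Y Y]
MYY => nYY   [M → n]
nYY => nnY   [Y → n]
nnY => nnxSM   [Y → x S M]
nnxSM => nnxqxM   [S → q x]
nnxqxM => nnxqxn   [M → n]

S => MYY => nYY => nnY => nnxSM => nnxqxM => nnxqxn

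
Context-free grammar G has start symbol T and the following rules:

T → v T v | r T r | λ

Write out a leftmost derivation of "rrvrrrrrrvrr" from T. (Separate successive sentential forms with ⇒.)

T ⇒ rTr ⇒ rrTrr ⇒ rrvTvrr ⇒ rrvrTrvrr ⇒ rrvrrTrrvrr ⇒ rrvrrrTrrrvrr ⇒ rrvrrrrrrvrr

T ⇒ rTr   [T → r T r]
rTr ⇒ rrTrr   [T → r T r]
rrTrr ⇒ rrvTvrr   [T → v T v]
rrvTvrr ⇒ rrvrTrvrr   [T → r T r]
rrvrTrvrr ⇒ rrvrrTrrvrr   [T → r T r]
rrvrrTrrvrr ⇒ rrvrrrTrrrvrr   [T → r T r]
rrvrrrTrrrvrr ⇒ rrvrrrrrrvrr   [T → λ]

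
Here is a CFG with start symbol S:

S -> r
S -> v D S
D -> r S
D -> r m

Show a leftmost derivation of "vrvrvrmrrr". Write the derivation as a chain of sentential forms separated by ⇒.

S⇒vDS⇒vrSS⇒vrvDSS⇒vrvrSSS⇒vrvrvDSSS⇒vrvrvrmSSS⇒vrvrvrmrSS⇒vrvrvrmrrS⇒vrvrvrmrrr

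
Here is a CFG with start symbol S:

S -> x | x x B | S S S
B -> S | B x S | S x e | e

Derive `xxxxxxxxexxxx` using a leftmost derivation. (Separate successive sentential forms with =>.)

S => xxB   [S -> x x B]
xxB => xxBxS   [B -> B x S]
xxBxS => xxSxS   [B -> S]
xxSxS => xxxxBxS   [S -> x x B]
xxxxBxS => xxxxSxS   [B -> S]
xxxxSxS => xxxxSSSxS   [S -> S S S]
xxxxSSSxS => xxxxxxBSSxS   [S -> x x B]
xxxxxxBSSxS => xxxxxxSxeSSxS   [B -> S x e]
xxxxxxSxeSSxS => xxxxxxxxeSSxS   [S -> x]
xxxxxxxxeSSxS => xxxxxxxxexSxS   [S -> x]
xxxxxxxxexSxS => xxxxxxxxexxxS   [S -> x]
xxxxxxxxexxxS => xxxxxxxxexxxx   [S -> x]

S => xxB => xxBxS => xxSxS => xxxxBxS => xxxxSxS => xxxxSSSxS => xxxxxxBSSxS => xxxxxxSxeSSxS => xxxxxxxxeSSxS => xxxxxxxxexSxS => xxxxxxxxexxxS => xxxxxxxxexxxx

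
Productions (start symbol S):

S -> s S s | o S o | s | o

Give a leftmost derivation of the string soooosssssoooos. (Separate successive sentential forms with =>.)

S => sSs => soSos => sooSoos => soooSooos => sooooSoooos => soooosSsoooos => soooossSssoooos => soooosssssoooos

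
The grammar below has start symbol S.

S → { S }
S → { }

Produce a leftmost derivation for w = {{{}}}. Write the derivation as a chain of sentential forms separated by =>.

S=>{S}=>{{S}}=>{{{}}}

S => {S}   [S → { S }]
{S} => {{S}}   [S → { S }]
{{S}} => {{{}}}   [S → { }]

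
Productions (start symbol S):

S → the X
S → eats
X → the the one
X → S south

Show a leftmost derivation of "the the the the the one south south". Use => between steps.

S => the X => the S south => the the X south => the the S south south => the the the X south south => the the the the the one south south

S => the X   [S → the X]
the X => the S south   [X → S south]
the S south => the the X south   [S → the X]
the the X south => the the S south south   [X → S south]
the the S south south => the the the X south south   [S → the X]
the the the X south south => the the the the the one south south   [X → the the one]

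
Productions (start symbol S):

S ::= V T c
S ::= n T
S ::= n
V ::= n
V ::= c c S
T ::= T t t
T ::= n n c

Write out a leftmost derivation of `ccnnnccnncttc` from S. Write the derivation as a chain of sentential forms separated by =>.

S=>VTc=>ccSTc=>ccVTcTc=>ccnTcTc=>ccnnnccTc=>ccnnnccTttc=>ccnnnccnncttc

S => VTc   [S ::= V T c]
VTc => ccSTc   [V ::= c c S]
ccSTc => ccVTcTc   [S ::= V T c]
ccVTcTc => ccnTcTc   [V ::= n]
ccnTcTc => ccnnnccTc   [T ::= n n c]
ccnnnccTc => ccnnnccTttc   [T ::= T t t]
ccnnnccTttc => ccnnnccnncttc   [T ::= n n c]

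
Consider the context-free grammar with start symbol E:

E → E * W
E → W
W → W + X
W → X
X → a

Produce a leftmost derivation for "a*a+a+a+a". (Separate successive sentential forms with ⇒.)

E⇒E*W⇒W*W⇒X*W⇒a*W⇒a*W+X⇒a*W+X+X⇒a*W+X+X+X⇒a*X+X+X+X⇒a*a+X+X+X⇒a*a+a+X+X⇒a*a+a+a+X⇒a*a+a+a+a

E ⇒ E*W   [E → E * W]
E*W ⇒ W*W   [E → W]
W*W ⇒ X*W   [W → X]
X*W ⇒ a*W   [X → a]
a*W ⇒ a*W+X   [W → W + X]
a*W+X ⇒ a*W+X+X   [W → W + X]
a*W+X+X ⇒ a*W+X+X+X   [W → W + X]
a*W+X+X+X ⇒ a*X+X+X+X   [W → X]
a*X+X+X+X ⇒ a*a+X+X+X   [X → a]
a*a+X+X+X ⇒ a*a+a+X+X   [X → a]
a*a+a+X+X ⇒ a*a+a+a+X   [X → a]
a*a+a+a+X ⇒ a*a+a+a+a   [X → a]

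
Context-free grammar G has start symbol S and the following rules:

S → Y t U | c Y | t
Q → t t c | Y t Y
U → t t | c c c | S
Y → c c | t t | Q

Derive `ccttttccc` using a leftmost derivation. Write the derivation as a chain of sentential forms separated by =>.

S => YtU   [S → Y t U]
YtU => QtU   [Y → Q]
QtU => YtYtU   [Q → Y t Y]
YtYtU => cctYtU   [Y → c c]
cctYtU => ccttttU   [Y → t t]
ccttttU => ccttttccc   [U → c c c]

S => YtU => QtU => YtYtU => cctYtU => ccttttU => ccttttccc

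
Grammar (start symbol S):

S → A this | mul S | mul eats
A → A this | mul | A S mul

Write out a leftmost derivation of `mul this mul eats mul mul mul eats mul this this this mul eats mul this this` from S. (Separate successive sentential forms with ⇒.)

S ⇒ A this ⇒ A this this ⇒ A S mul this this ⇒ A this S mul this this ⇒ A this this S mul this this ⇒ A this this this S mul this this ⇒ A S mul this this this S mul this this ⇒ A S mul S mul this this this S mul this this ⇒ A this S mul S mul this this this S mul this this ⇒ mul this S mul S mul this this this S mul this this ⇒ mul this mul eats mul S mul this this this S mul this this ⇒ mul this mul eats mul mul S mul this this this S mul this this ⇒ mul this mul eats mul mul mul eats mul this this this S mul this this ⇒ mul this mul eats mul mul mul eats mul this this this mul eats mul this this

S ⇒ A this   [S → A this]
A this ⇒ A this this   [A → A this]
A this this ⇒ A S mul this this   [A → A S mul]
A S mul this this ⇒ A this S mul this this   [A → A this]
A this S mul this this ⇒ A this this S mul this this   [A → A this]
A this this S mul this this ⇒ A this this this S mul this this   [A → A this]
A this this this S mul this this ⇒ A S mul this this this S mul this this   [A → A S mul]
A S mul this this this S mul this this ⇒ A S mul S mul this this this S mul this this   [A → A S mul]
A S mul S mul this this this S mul this this ⇒ A this S mul S mul this this this S mul this this   [A → A this]
A this S mul S mul this this this S mul this this ⇒ mul this S mul S mul this this this S mul this this   [A → mul]
mul this S mul S mul this this this S mul this this ⇒ mul this mul eats mul S mul this this this S mul this this   [S → mul eats]
mul this mul eats mul S mul this this this S mul this this ⇒ mul this mul eats mul mul S mul this this this S mul this this   [S → mul S]
mul this mul eats mul mul S mul this this this S mul this this ⇒ mul this mul eats mul mul mul eats mul this this this S mul this this   [S → mul eats]
mul this mul eats mul mul mul eats mul this this this S mul this this ⇒ mul this mul eats mul mul mul eats mul this this this mul eats mul this this   [S → mul eats]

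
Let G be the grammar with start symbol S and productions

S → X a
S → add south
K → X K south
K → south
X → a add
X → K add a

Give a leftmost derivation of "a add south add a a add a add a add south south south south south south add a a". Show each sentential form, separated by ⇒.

S ⇒ X a ⇒ K add a a ⇒ X K south add a a ⇒ a add K south add a a ⇒ a add X K south south add a a ⇒ a add K add a K south south add a a ⇒ a add south add a K south south add a a ⇒ a add south add a X K south south south add a a ⇒ a add south add a a add K south south south add a a ⇒ a add south add a a add X K south south south south add a a ⇒ a add south add a a add a add K south south south south add a a ⇒ a add south add a a add a add X K south south south south south add a a ⇒ a add south add a a add a add a add K south south south south south add a a ⇒ a add south add a a add a add a add south south south south south south add a a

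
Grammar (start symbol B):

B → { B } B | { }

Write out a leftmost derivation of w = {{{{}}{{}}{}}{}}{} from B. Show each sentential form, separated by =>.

B => {B}B   [B → { B } B]
{B}B => {{B}B}B   [B → { B } B]
{{B}B}B => {{{B}B}B}B   [B → { B } B]
{{{B}B}B}B => {{{{}}B}B}B   [B → { }]
{{{{}}B}B}B => {{{{}}{B}B}B}B   [B → { B } B]
{{{{}}{B}B}B}B => {{{{}}{{}}B}B}B   [B → { }]
{{{{}}{{}}B}B}B => {{{{}}{{}}{}}B}B   [B → { }]
{{{{}}{{}}{}}B}B => {{{{}}{{}}{}}{}}B   [B → { }]
{{{{}}{{}}{}}{}}B => {{{{}}{{}}{}}{}}{}   [B → { }]

B=>{B}B=>{{B}B}B=>{{{B}B}B}B=>{{{{}}B}B}B=>{{{{}}{B}B}B}B=>{{{{}}{{}}B}B}B=>{{{{}}{{}}{}}B}B=>{{{{}}{{}}{}}{}}B=>{{{{}}{{}}{}}{}}{}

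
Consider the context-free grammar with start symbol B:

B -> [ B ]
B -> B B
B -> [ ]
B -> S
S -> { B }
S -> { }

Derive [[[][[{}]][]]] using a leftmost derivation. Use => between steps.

B => [B] => [[B]] => [[BB]] => [[[]B]] => [[[]BB]] => [[[][B]B]] => [[[][[B]]B]] => [[[][[S]]B]] => [[[][[{}]]B]] => [[[][[{}]][]]]

B => [B]   [B -> [ B ]]
[B] => [[B]]   [B -> [ B ]]
[[B]] => [[BB]]   [B -> B B]
[[BB]] => [[[]B]]   [B -> [ ]]
[[[]B]] => [[[]BB]]   [B -> B B]
[[[]BB]] => [[[][B]B]]   [B -> [ B ]]
[[[][B]B]] => [[[][[B]]B]]   [B -> [ B ]]
[[[][[B]]B]] => [[[][[S]]B]]   [B -> S]
[[[][[S]]B]] => [[[][[{}]]B]]   [S -> { }]
[[[][[{}]]B]] => [[[][[{}]][]]]   [B -> [ ]]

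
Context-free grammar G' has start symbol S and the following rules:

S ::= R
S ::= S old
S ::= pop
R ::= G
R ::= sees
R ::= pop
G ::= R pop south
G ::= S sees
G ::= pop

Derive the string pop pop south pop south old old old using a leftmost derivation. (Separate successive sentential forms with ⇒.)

S ⇒ S old ⇒ S old old ⇒ S old old old ⇒ R old old old ⇒ G old old old ⇒ R pop south old old old ⇒ G pop south old old old ⇒ R pop south pop south old old old ⇒ pop pop south pop south old old old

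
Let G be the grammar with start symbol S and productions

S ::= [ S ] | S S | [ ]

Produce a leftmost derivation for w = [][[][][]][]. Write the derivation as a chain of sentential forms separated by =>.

S => SS   [S ::= S S]
SS => []S   [S ::= [ ]]
[]S => []SS   [S ::= S S]
[]SS => [][S]S   [S ::= [ S ]]
[][S]S => [][SS]S   [S ::= S S]
[][SS]S => [][SSS]S   [S ::= S S]
[][SSS]S => [][[]SS]S   [S ::= [ ]]
[][[]SS]S => [][[][]S]S   [S ::= [ ]]
[][[][]S]S => [][[][][]]S   [S ::= [ ]]
[][[][][]]S => [][[][][]][]   [S ::= [ ]]

S=>SS=>[]S=>[]SS=>[][S]S=>[][SS]S=>[][SSS]S=>[][[]SS]S=>[][[][]S]S=>[][[][][]]S=>[][[][][]][]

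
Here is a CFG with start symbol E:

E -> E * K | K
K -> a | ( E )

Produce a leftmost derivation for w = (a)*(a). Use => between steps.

E => E*K   [E -> E * K]
E*K => K*K   [E -> K]
K*K => (E)*K   [K -> ( E )]
(E)*K => (K)*K   [E -> K]
(K)*K => (a)*K   [K -> a]
(a)*K => (a)*(E)   [K -> ( E )]
(a)*(E) => (a)*(K)   [E -> K]
(a)*(K) => (a)*(a)   [K -> a]

E=>E*K=>K*K=>(E)*K=>(K)*K=>(a)*K=>(a)*(E)=>(a)*(K)=>(a)*(a)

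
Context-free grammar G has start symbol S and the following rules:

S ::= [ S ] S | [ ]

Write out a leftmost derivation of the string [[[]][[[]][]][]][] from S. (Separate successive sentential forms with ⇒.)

S⇒[S]S⇒[[S]S]S⇒[[[]]S]S⇒[[[]][S]S]S⇒[[[]][[S]S]S]S⇒[[[]][[[]]S]S]S⇒[[[]][[[]][]]S]S⇒[[[]][[[]][]][]]S⇒[[[]][[[]][]][]][]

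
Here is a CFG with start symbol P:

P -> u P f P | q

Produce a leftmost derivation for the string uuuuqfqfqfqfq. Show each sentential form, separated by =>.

P => uPfP => uuPfPfP => uuuPfPfPfP => uuuuPfPfPfPfP => uuuuqfPfPfPfP => uuuuqfqfPfPfP => uuuuqfqfqfPfP => uuuuqfqfqfqfP => uuuuqfqfqfqfq

P => uPfP   [P -> u P f P]
uPfP => uuPfPfP   [P -> u P f P]
uuPfPfP => uuuPfPfPfP   [P -> u P f P]
uuuPfPfPfP => uuuuPfPfPfPfP   [P -> u P f P]
uuuuPfPfPfPfP => uuuuqfPfPfPfP   [P -> q]
uuuuqfPfPfPfP => uuuuqfqfPfPfP   [P -> q]
uuuuqfqfPfPfP => uuuuqfqfqfPfP   [P -> q]
uuuuqfqfqfPfP => uuuuqfqfqfqfP   [P -> q]
uuuuqfqfqfqfP => uuuuqfqfqfqfq   [P -> q]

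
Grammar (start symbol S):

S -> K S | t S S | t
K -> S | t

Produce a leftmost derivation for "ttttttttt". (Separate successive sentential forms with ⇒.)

S ⇒ tSS ⇒ ttSSS ⇒ ttKSSS ⇒ ttSSSS ⇒ ttKSSSS ⇒ tttSSSS ⇒ ttttSSSSS ⇒ tttttSSSS ⇒ ttttttSSS ⇒ tttttttSS ⇒ ttttttttS ⇒ ttttttttt

S ⇒ tSS   [S -> t S S]
tSS ⇒ ttSSS   [S -> t S S]
ttSSS ⇒ ttKSSS   [S -> K S]
ttKSSS ⇒ ttSSSS   [K -> S]
ttSSSS ⇒ ttKSSSS   [S -> K S]
ttKSSSS ⇒ tttSSSS   [K -> t]
tttSSSS ⇒ ttttSSSSS   [S -> t S S]
ttttSSSSS ⇒ tttttSSSS   [S -> t]
tttttSSSS ⇒ ttttttSSS   [S -> t]
ttttttSSS ⇒ tttttttSS   [S -> t]
tttttttSS ⇒ ttttttttS   [S -> t]
ttttttttS ⇒ ttttttttt   [S -> t]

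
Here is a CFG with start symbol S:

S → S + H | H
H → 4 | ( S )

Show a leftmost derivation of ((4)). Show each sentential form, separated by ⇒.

S ⇒ H   [S → H]
H ⇒ (S)   [H → ( S )]
(S) ⇒ (H)   [S → H]
(H) ⇒ ((S))   [H → ( S )]
((S)) ⇒ ((H))   [S → H]
((H)) ⇒ ((4))   [H → 4]

S⇒H⇒(S)⇒(H)⇒((S))⇒((H))⇒((4))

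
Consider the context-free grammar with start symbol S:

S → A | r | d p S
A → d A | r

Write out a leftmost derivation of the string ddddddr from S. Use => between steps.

S => A   [S → A]
A => dA   [A → d A]
dA => ddA   [A → d A]
ddA => dddA   [A → d A]
dddA => ddddA   [A → d A]
ddddA => dddddA   [A → d A]
dddddA => ddddddA   [A → d A]
ddddddA => ddddddr   [A → r]

S => A => dA => ddA => dddA => ddddA => dddddA => ddddddA => ddddddr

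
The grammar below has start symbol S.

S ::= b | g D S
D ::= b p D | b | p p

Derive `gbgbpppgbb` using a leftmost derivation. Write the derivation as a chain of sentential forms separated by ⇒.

S ⇒ gDS ⇒ gbS ⇒ gbgDS ⇒ gbgbpDS ⇒ gbgbpppS ⇒ gbgbpppgDS ⇒ gbgbpppgbS ⇒ gbgbpppgbb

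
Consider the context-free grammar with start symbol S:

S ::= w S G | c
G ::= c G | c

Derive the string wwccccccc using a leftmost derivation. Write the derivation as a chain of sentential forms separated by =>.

S=>wSG=>wwSGG=>wwcGG=>wwccGG=>wwcccGG=>wwccccGG=>wwcccccG=>wwccccccG=>wwccccccc

S => wSG   [S ::= w S G]
wSG => wwSGG   [S ::= w S G]
wwSGG => wwcGG   [S ::= c]
wwcGG => wwccGG   [G ::= c G]
wwccGG => wwcccGG   [G ::= c G]
wwcccGG => wwccccGG   [G ::= c G]
wwccccGG => wwcccccG   [G ::= c]
wwcccccG => wwccccccG   [G ::= c G]
wwccccccG => wwccccccc   [G ::= c]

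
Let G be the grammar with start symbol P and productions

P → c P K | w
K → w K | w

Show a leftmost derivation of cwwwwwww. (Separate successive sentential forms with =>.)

P => cPK   [P → c P K]
cPK => cwK   [P → w]
cwK => cwwK   [K → w K]
cwwK => cwwwK   [K → w K]
cwwwK => cwwwwK   [K → w K]
cwwwwK => cwwwwwK   [K → w K]
cwwwwwK => cwwwwwwK   [K → w K]
cwwwwwwK => cwwwwwww   [K → w]

P=>cPK=>cwK=>cwwK=>cwwwK=>cwwwwK=>cwwwwwK=>cwwwwwwK=>cwwwwwww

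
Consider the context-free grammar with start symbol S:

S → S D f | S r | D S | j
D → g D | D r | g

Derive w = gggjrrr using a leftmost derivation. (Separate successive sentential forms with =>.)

S => Sr => Srr => DSrr => gDSrr => ggSrr => ggSrrr => ggDSrrr => gggSrrr => gggjrrr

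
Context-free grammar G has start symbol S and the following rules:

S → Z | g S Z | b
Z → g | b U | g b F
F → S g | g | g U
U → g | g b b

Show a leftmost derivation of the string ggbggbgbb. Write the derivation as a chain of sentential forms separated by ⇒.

S ⇒ gSZ   [S → g S Z]
gSZ ⇒ gZZ   [S → Z]
gZZ ⇒ ggbFZ   [Z → g b F]
ggbFZ ⇒ ggbgUZ   [F → g U]
ggbgUZ ⇒ ggbggZ   [U → g]
ggbggZ ⇒ ggbggbU   [Z → b U]
ggbggbU ⇒ ggbggbgbb   [U → g b b]

S ⇒ gSZ ⇒ gZZ ⇒ ggbFZ ⇒ ggbgUZ ⇒ ggbggZ ⇒ ggbggbU ⇒ ggbggbgbb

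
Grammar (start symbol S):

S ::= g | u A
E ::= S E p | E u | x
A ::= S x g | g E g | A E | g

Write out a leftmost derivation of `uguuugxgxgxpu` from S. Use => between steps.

S => uA   [S ::= u A]
uA => uAE   [A ::= A E]
uAE => ugE   [A ::= g]
ugE => ugEu   [E ::= E u]
ugEu => ugSEpu   [E ::= S E p]
ugSEpu => uguAEpu   [S ::= u A]
uguAEpu => uguSxgEpu   [A ::= S x g]
uguSxgEpu => uguuAxgEpu   [S ::= u A]
uguuAxgEpu => uguuSxgxgEpu   [A ::= S x g]
uguuSxgxgEpu => uguuuAxgxgEpu   [S ::= u A]
uguuuAxgxgEpu => uguuugxgxgEpu   [A ::= g]
uguuugxgxgEpu => uguuugxgxgxpu   [E ::= x]

S=>uA=>uAE=>ugE=>ugEu=>ugSEpu=>uguAEpu=>uguSxgEpu=>uguuAxgEpu=>uguuSxgxgEpu=>uguuuAxgxgEpu=>uguuugxgxgEpu=>uguuugxgxgxpu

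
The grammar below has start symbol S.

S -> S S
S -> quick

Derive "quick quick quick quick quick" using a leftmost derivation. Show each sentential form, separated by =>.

S => S S   [S -> S S]
S S => S S S   [S -> S S]
S S S => S S S S   [S -> S S]
S S S S => S S S S S   [S -> S S]
S S S S S => quick S S S S   [S -> quick]
quick S S S S => quick quick S S S   [S -> quick]
quick quick S S S => quick quick quick S S   [S -> quick]
quick quick quick S S => quick quick quick quick S   [S -> quick]
quick quick quick quick S => quick quick quick quick quick   [S -> quick]

S => S S => S S S => S S S S => S S S S S => quick S S S S => quick quick S S S => quick quick quick S S => quick quick quick quick S => quick quick quick quick quick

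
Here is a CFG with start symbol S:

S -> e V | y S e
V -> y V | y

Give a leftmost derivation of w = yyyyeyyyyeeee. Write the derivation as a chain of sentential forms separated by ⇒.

S ⇒ ySe   [S -> y S e]
ySe ⇒ yySee   [S -> y S e]
yySee ⇒ yyySeee   [S -> y S e]
yyySeee ⇒ yyyySeeee   [S -> y S e]
yyyySeeee ⇒ yyyyeVeeee   [S -> e V]
yyyyeVeeee ⇒ yyyyeyVeeee   [V -> y V]
yyyyeyVeeee ⇒ yyyyeyyVeeee   [V -> y V]
yyyyeyyVeeee ⇒ yyyyeyyyVeeee   [V -> y V]
yyyyeyyyVeeee ⇒ yyyyeyyyyeeee   [V -> y]

S ⇒ ySe ⇒ yySee ⇒ yyySeee ⇒ yyyySeeee ⇒ yyyyeVeeee ⇒ yyyyeyVeeee ⇒ yyyyeyyVeeee ⇒ yyyyeyyyVeeee ⇒ yyyyeyyyyeeee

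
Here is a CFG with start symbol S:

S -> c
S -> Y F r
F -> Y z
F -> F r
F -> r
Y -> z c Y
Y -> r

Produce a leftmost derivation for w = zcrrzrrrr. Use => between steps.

S => YFr   [S -> Y F r]
YFr => zcYFr   [Y -> z c Y]
zcYFr => zcrFr   [Y -> r]
zcrFr => zcrFrr   [F -> F r]
zcrFrr => zcrFrrr   [F -> F r]
zcrFrrr => zcrFrrrr   [F -> F r]
zcrFrrrr => zcrYzrrrr   [F -> Y z]
zcrYzrrrr => zcrrzrrrr   [Y -> r]

S=>YFr=>zcYFr=>zcrFr=>zcrFrr=>zcrFrrr=>zcrFrrrr=>zcrYzrrrr=>zcrrzrrrr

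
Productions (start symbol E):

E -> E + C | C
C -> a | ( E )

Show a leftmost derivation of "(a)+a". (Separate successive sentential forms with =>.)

E=>E+C=>C+C=>(E)+C=>(C)+C=>(a)+C=>(a)+a

E => E+C   [E -> E + C]
E+C => C+C   [E -> C]
C+C => (E)+C   [C -> ( E )]
(E)+C => (C)+C   [E -> C]
(C)+C => (a)+C   [C -> a]
(a)+C => (a)+a   [C -> a]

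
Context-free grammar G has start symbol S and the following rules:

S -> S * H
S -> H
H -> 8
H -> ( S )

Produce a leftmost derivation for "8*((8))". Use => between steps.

S => S*H => H*H => 8*H => 8*(S) => 8*(H) => 8*((S)) => 8*((H)) => 8*((8))

S => S*H   [S -> S * H]
S*H => H*H   [S -> H]
H*H => 8*H   [H -> 8]
8*H => 8*(S)   [H -> ( S )]
8*(S) => 8*(H)   [S -> H]
8*(H) => 8*((S))   [H -> ( S )]
8*((S)) => 8*((H))   [S -> H]
8*((H)) => 8*((8))   [H -> 8]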